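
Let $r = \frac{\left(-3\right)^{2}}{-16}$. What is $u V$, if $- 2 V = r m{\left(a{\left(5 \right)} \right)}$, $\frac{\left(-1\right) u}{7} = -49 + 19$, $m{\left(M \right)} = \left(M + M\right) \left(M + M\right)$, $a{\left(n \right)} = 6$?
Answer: $8505$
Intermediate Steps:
$m{\left(M \right)} = 4 M^{2}$ ($m{\left(M \right)} = 2 M 2 M = 4 M^{2}$)
$r = - \frac{9}{16}$ ($r = 9 \left(- \frac{1}{16}\right) = - \frac{9}{16} \approx -0.5625$)
$u = 210$ ($u = - 7 \left(-49 + 19\right) = \left(-7\right) \left(-30\right) = 210$)
$V = \frac{81}{2}$ ($V = - \frac{\left(- \frac{9}{16}\right) 4 \cdot 6^{2}}{2} = - \frac{\left(- \frac{9}{16}\right) 4 \cdot 36}{2} = - \frac{\left(- \frac{9}{16}\right) 144}{2} = \left(- \frac{1}{2}\right) \left(-81\right) = \frac{81}{2} \approx 40.5$)
$u V = 210 \cdot \frac{81}{2} = 8505$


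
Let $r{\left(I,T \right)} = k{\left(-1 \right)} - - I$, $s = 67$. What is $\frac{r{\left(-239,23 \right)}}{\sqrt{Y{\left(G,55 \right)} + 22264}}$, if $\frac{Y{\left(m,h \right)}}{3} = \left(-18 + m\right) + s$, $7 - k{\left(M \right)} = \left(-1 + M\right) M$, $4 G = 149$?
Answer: $- \frac{468 \sqrt{90091}}{90091} \approx -1.5592$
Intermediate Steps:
$G = \frac{149}{4}$ ($G = \frac{1}{4} \cdot 149 = \frac{149}{4} \approx 37.25$)
$k{\left(M \right)} = 7 - M \left(-1 + M\right)$ ($k{\left(M \right)} = 7 - \left(-1 + M\right) M = 7 - M \left(-1 + M\right)$)
$Y{\left(m,h \right)} = 147 + 3 m$ ($Y{\left(m,h \right)} = 3 \left(\left(-18 + m\right) + 67\right) = 3 \left(49 + m\right) = 147 + 3 m$)
$r{\left(I,T \right)} = 5 + I$ ($r{\left(I,T \right)} = \left(7 - 1 - \left(-1\right)^{2}\right) - - I = \left(7 - 1 - 1\right) + I = 5 + I$)
$\frac{r{\left(-239,23 \right)}}{\sqrt{Y{\left(G,55 \right)} + 22264}} = \frac{5 - 239}{\sqrt{\left(147 + 3 \cdot \frac{149}{4}\right) + 22264}} = - \frac{234}{\sqrt{\left(147 + \frac{447}{4}\right) + 22264}} = - \frac{234}{\sqrt{\frac{1035}{4} + 22264}} = - \frac{234}{\sqrt{\frac{90091}{4}}} = - \frac{234}{\frac{1}{2} \sqrt{90091}} = - 234 \frac{2 \sqrt{90091}}{90091} = - \frac{468 \sqrt{90091}}{90091}$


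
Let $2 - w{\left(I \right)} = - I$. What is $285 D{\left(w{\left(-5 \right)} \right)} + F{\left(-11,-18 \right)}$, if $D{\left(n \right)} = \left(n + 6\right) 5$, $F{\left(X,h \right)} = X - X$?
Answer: $4275$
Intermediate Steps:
$w{\left(I \right)} = 2 + I$ ($w{\left(I \right)} = 2 - - I = 2 + I$)
$F{\left(X,h \right)} = 0$
$D{\left(n \right)} = 30 + 5 n$ ($D{\left(n \right)} = \left(6 + n\right) 5 = 30 + 5 n$)
$285 D{\left(w{\left(-5 \right)} \right)} + F{\left(-11,-18 \right)} = 285 \left(30 + 5 \left(2 - 5\right)\right) + 0 = 285 \left(30 + 5 \left(-3\right)\right) + 0 = 285 \left(30 - 15\right) + 0 = 285 \cdot 15 + 0 = 4275 + 0 = 4275$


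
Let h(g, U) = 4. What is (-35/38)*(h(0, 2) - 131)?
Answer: 4445/38 ≈ 116.97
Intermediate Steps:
(-35/38)*(h(0, 2) - 131) = (-35/38)*(4 - 131) = -35*1/38*(-127) = -35/38*(-127) = 4445/38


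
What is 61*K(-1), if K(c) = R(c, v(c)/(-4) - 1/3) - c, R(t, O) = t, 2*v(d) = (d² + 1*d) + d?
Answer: 0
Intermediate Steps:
v(d) = d + d²/2 (v(d) = ((d² + 1*d) + d)/2 = ((d² + d) + d)/2 = ((d + d²) + d)/2 = (d² + 2*d)/2 = d + d²/2)
K(c) = 0 (K(c) = c - c = 0)
61*K(-1) = 61*0 = 0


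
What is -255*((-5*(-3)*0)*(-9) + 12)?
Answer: -3060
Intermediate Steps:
-255*((-5*(-3)*0)*(-9) + 12) = -255*((15*0)*(-9) + 12) = -255*(0*(-9) + 12) = -255*(0 + 12) = -255*12 = -3060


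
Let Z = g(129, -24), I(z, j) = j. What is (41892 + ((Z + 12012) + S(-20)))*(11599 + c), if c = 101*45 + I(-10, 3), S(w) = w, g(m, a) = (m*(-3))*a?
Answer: 1020038284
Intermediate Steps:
g(m, a) = -3*a*m (g(m, a) = (-3*m)*a = -3*a*m)
Z = 9288 (Z = -3*(-24)*129 = 9288)
c = 4548 (c = 101*45 + 3 = 4545 + 3 = 4548)
(41892 + ((Z + 12012) + S(-20)))*(11599 + c) = (41892 + ((9288 + 12012) - 20))*(11599 + 4548) = (41892 + (21300 - 20))*16147 = (41892 + 21280)*16147 = 63172*16147 = 1020038284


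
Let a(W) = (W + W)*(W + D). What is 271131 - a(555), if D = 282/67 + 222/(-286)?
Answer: -3341175729/9581 ≈ -3.4873e+5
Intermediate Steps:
D = 32889/9581 (D = 282*(1/67) + 222*(-1/286) = 282/67 - 111/143 = 32889/9581 ≈ 3.4327)
a(W) = 2*W*(32889/9581 + W) (a(W) = (W + W)*(W + 32889/9581) = (2*W)*(32889/9581 + W) = 2*W*(32889/9581 + W))
271131 - a(555) = 271131 - 2*555*(32889 + 9581*555)/9581 = 271131 - 2*555*(32889 + 5317455)/9581 = 271131 - 2*555*5350344/9581 = 271131 - 1*5938881840/9581 = 271131 - 5938881840/9581 = -3341175729/9581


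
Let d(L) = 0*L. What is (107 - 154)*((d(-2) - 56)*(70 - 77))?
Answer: -18424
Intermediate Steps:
d(L) = 0
(107 - 154)*((d(-2) - 56)*(70 - 77)) = (107 - 154)*((0 - 56)*(70 - 77)) = -(-2632)*(-7) = -47*392 = -18424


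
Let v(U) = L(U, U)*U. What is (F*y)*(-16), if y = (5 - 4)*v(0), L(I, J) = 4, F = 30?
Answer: 0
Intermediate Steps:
v(U) = 4*U
y = 0 (y = (5 - 4)*(4*0) = 1*0 = 0)
(F*y)*(-16) = (30*0)*(-16) = 0*(-16) = 0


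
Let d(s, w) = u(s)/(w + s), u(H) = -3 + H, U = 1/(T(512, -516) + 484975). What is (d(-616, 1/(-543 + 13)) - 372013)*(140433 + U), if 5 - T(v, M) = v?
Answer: -8263216382194147880035/158169597108 ≈ -5.2243e+10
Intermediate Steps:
T(v, M) = 5 - v
U = 1/484468 (U = 1/((5 - 1*512) + 484975) = 1/((5 - 512) + 484975) = 1/(-507 + 484975) = 1/484468 ≈ 2.0641e-6)
d(s, w) = (-3 + s)/(s + w) (d(s, w) = (-3 + s)/(w + s) = (-3 + s)/(s + w))
(d(-616, 1/(-543 + 13)) - 372013)*(140433 + U) = ((-3 - 616)/(-616 + 1/(-543 + 13)) - 372013)*(140433 + 1/484468) = (-619/(-616 + 1/(-530)) - 372013)*(68035294645/484468) = (-619/(-616 - 1/530) - 372013)*(68035294645/484468) = (-619/(-326481/530) - 372013)*(68035294645/484468) = (-530/326481*(-619) - 372013)*(68035294645/484468) = (328070/326481 - 372013)*(68035294645/484468) = -121454848183/326481*68035294645/484468 = -8263216382194147880035/158169597108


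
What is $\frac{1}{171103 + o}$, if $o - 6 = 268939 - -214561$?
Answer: $\frac{1}{654609} \approx 1.5276 \cdot 10^{-6}$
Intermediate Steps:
$o = 483506$ ($o = 6 + \left(268939 - -214561\right) = 6 + \left(268939 + 214561\right) = 6 + 483500 = 483506$)
$\frac{1}{171103 + o} = \frac{1}{171103 + 483506} = \frac{1}{654609}$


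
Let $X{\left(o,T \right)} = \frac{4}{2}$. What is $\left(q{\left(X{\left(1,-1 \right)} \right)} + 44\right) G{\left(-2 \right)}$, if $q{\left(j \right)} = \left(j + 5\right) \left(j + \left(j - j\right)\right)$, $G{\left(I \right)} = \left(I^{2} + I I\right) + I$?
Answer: $348$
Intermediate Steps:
$G{\left(I \right)} = I + 2 I^{2}$ ($G{\left(I \right)} = \left(I^{2} + I^{2}\right) + I = 2 I^{2} + I = I + 2 I^{2}$)
$X{\left(o,T \right)} = 2$ ($X{\left(o,T \right)} = 4 \cdot \frac{1}{2} = 2$)
$q{\left(j \right)} = j \left(5 + j\right)$ ($q{\left(j \right)} = \left(5 + j\right) \left(j + 0\right) = \left(5 + j\right) j = j \left(5 + j\right)$)
$\left(q{\left(X{\left(1,-1 \right)} \right)} + 44\right) G{\left(-2 \right)} = \left(2 \left(5 + 2\right) + 44\right) \left(- 2 \left(1 + 2 \left(-2\right)\right)\right) = \left(2 \cdot 7 + 44\right) \left(- 2 \left(1 - 4\right)\right) = \left(14 + 44\right) \left(\left(-2\right) \left(-3\right)\right) = 58 \cdot 6 = 348$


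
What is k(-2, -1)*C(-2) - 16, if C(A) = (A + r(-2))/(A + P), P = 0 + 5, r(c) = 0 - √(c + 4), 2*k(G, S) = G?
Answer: -46/3 + √2/3 ≈ -14.862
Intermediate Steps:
k(G, S) = G/2
r(c) = -√(4 + c) (r(c) = 0 - √(4 + c) = -√(4 + c))
P = 5
C(A) = (A - √2)/(5 + A) (C(A) = (A - √(4 - 2))/(A + 5) = (A - √2)/(5 + A))
k(-2, -1)*C(-2) - 16 = ((½)*(-2))*((-2 - √2)/(5 - 2)) - 16 = -(-2 - √2)/3 - 16 = -(-⅔ - √2/3) - 16 = (⅔ + √2/3) - 16 = -46/3 + √2/3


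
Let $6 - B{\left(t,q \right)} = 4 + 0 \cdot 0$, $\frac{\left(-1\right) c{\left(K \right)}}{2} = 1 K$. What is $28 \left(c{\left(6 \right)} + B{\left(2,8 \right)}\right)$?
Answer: $-280$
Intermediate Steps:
$c{\left(K \right)} = - 2 K$ ($c{\left(K \right)} = - 2 \cdot 1 K = - 2 K$)
$B{\left(t,q \right)} = 2$ ($B{\left(t,q \right)} = 6 - \left(4 + 0 \cdot 0\right) = 6 - \left(4 + 0\right) = 6 - 4 = 2$)
$28 \left(c{\left(6 \right)} + B{\left(2,8 \right)}\right) = 28 \left(\left(-2\right) 6 + 2\right) = 28 \left(-12 + 2\right) = 28 \left(-10\right) = -280$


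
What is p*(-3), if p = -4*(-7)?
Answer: -84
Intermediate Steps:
p = 28
p*(-3) = 28*(-3) = -84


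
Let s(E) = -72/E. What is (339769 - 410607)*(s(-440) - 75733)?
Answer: 295061946428/55 ≈ 5.3648e+9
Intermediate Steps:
(339769 - 410607)*(s(-440) - 75733) = (339769 - 410607)*(-72/(-440) - 75733) = -70838*(-72*(-1/440) - 75733) = -70838*(9/55 - 75733) = -70838*(-4165306/55) = 295061946428/55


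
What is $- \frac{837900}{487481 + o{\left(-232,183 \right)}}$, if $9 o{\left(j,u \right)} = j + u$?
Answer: $- \frac{377055}{219364} \approx -1.7189$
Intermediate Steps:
$o{\left(j,u \right)} = \frac{j}{9} + \frac{u}{9}$ ($o{\left(j,u \right)} = \frac{j + u}{9} = \frac{j}{9} + \frac{u}{9}$)
$- \frac{837900}{487481 + o{\left(-232,183 \right)}} = - \frac{837900}{487481 + \left(\frac{1}{9} \left(-232\right) + \frac{1}{9} \cdot 183\right)} = - \frac{837900}{487481 + \left(- \frac{232}{9} + \frac{61}{3}\right)} = - \frac{837900}{487481 - \frac{49}{9}} = - \frac{837900}{\frac{4387280}{9}} = \left(-837900\right) \frac{9}{4387280} = - \frac{377055}{219364}$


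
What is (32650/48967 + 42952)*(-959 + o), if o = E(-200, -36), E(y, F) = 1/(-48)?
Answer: -48409758225361/1175208 ≈ -4.1193e+7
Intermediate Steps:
E(y, F) = -1/48
o = -1/48 ≈ -0.020833
(32650/48967 + 42952)*(-959 + o) = (32650/48967 + 42952)*(-959 - 1/48) = (32650*(1/48967) + 42952)*(-46033/48) = (32650/48967 + 42952)*(-46033/48) = (2103263234/48967)*(-46033/48) = -48409758225361/1175208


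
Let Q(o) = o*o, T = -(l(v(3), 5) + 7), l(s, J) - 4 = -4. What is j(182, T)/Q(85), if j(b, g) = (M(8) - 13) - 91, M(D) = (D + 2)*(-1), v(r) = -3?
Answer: -114/7225 ≈ -0.015779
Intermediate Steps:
l(s, J) = 0 (l(s, J) = 4 - 4 = 0)
T = -7 (T = -(0 + 7) = -1*7 = -7)
Q(o) = o**2
M(D) = -2 - D (M(D) = (2 + D)*(-1) = -2 - D)
j(b, g) = -114 (j(b, g) = ((-2 - 1*8) - 13) - 91 = ((-2 - 8) - 13) - 91 = (-10 - 13) - 91 = -23 - 91 = -114)
j(182, T)/Q(85) = -114/(85**2) = -114/7225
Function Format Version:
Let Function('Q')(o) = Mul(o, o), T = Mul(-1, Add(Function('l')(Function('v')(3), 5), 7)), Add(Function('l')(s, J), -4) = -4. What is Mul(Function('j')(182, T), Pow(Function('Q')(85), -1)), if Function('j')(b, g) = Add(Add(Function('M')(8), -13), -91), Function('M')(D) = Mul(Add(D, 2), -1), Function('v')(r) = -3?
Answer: Rational(-114, 7225) ≈ -0.015779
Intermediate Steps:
Function('l')(s, J) = 0 (Function('l')(s, J) = Add(4, -4) = 0)
T = -7 (T = Mul(-1, Add(0, 7)) = Mul(-1, 7) = -7)
Function('Q')(o) = Pow(o, 2)
Function('M')(D) = Add(-2, Mul(-1, D)) (Function('M')(D) = Mul(Add(2, D), -1) = Add(-2, Mul(-1, D)))
Function('j')(b, g) = -114 (Function('j')(b, g) = Add(Add(Add(-2, Mul(-1, 8)), -13), -91) = Add(Add(Add(-2, -8), -13), -91) = Add(Add(-10, -13), -91) = Add(-23, -91) = -114)
Mul(Function('j')(182, T), Pow(Function('Q')(85), -1)) = Mul(-114, Pow(Pow(85, 2), -1)) = Mul(-114, Pow(7225, -1)) = Mul(-114, Rational(1, 7225)) = Rational(-114, 7225)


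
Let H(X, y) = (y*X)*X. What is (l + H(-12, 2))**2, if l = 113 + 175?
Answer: 331776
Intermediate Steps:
H(X, y) = y*X**2 (H(X, y) = (X*y)*X = y*X**2)
l = 288
(l + H(-12, 2))**2 = (288 + 2*(-12)**2)**2 = (288 + 2*144)**2 = (288 + 288)**2 = 576**2 = 331776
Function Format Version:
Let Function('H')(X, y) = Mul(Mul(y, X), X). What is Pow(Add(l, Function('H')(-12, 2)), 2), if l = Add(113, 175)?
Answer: 331776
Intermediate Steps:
Function('H')(X, y) = Mul(y, Pow(X, 2)) (Function('H')(X, y) = Mul(Mul(X, y), X) = Mul(y, Pow(X, 2)))
l = 288
Pow(Add(l, Function('H')(-12, 2)), 2) = Pow(Add(288, Mul(2, Pow(-12, 2))), 2) = Pow(Add(288, Mul(2, 144)), 2) = Pow(Add(288, 288), 2) = Pow(576, 2) = 331776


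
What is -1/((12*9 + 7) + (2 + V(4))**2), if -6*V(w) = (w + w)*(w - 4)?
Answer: -1/119 ≈ -0.0084034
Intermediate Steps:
V(w) = -w*(-4 + w)/3 (V(w) = -(w + w)*(w - 4)/6 = -2*w*(-4 + w)/6 = -w*(-4 + w)/3)
-1/((12*9 + 7) + (2 + V(4))**2) = -1/((12*9 + 7) + (2 + (1/3)*4*(4 - 1*4))**2) = -1/((108 + 7) + (2 + (1/3)*4*(4 - 4))**2) = -1/(115 + (2 + (1/3)*4*0)**2) = -1/(115 + (2 + 0)**2) = -1/(115 + 2**2) = -1/(115 + 4) = -1/119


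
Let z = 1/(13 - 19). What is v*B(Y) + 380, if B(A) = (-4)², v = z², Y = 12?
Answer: 3424/9 ≈ 380.44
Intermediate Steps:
z = -⅙ (z = 1/(-6) = -⅙ ≈ -0.16667)
v = 1/36 (v = (-⅙)² = 1/36 ≈ 0.027778)
B(A) = 16
v*B(Y) + 380 = (1/36)*16 + 380 = 4/9 + 380 = 3424/9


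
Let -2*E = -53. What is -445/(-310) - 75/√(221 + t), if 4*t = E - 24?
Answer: 89/62 - 50*√394/197 ≈ -3.6024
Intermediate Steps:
E = 53/2 (E = -½*(-53) = 53/2 ≈ 26.500)
t = 5/8 (t = (53/2 - 24)/4 = (¼)*(5/2) = 5/8 ≈ 0.62500)
-445/(-310) - 75/√(221 + t) = -445/(-310) - 75/√(221 + 5/8) = -445*(-1/310) - 75*2*√394/591 = 89/62 - 75*2*√394/591 = 89/62 - 50*√394/197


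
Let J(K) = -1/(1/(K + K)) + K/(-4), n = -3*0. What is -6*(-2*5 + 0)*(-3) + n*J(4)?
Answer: -180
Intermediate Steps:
n = 0
J(K) = -9*K/4 (J(K) = -1/(1/(2*K)) + K*(-¼) = -1/(1/(2*K)) - K/4 = -2*K - K/4 = -9*K/4)
-6*(-2*5 + 0)*(-3) + n*J(4) = -6*(-2*5 + 0)*(-3) + 0*(-9/4*4) = -6*(-10 + 0)*(-3) + 0*(-9) = -6*(-10)*(-3) + 0 = 60*(-3) + 0 = -180 + 0 = -180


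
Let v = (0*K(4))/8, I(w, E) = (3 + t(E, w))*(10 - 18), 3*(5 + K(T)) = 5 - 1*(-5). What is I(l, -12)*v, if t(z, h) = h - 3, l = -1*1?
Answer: 0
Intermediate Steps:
K(T) = -5/3 (K(T) = -5 + (5 - 1*(-5))/3 = -5 + (5 + 5)/3 = -5 + (1/3)*10 = -5 + 10/3 = -5/3)
l = -1
t(z, h) = -3 + h
I(w, E) = -8*w (I(w, E) = (3 + (-3 + w))*(10 - 18) = w*(-8) = -8*w)
v = 0 (v = (0*(-5/3))/8 = 0*(1/8) = 0)
I(l, -12)*v = -8*(-1)*0 = 8*0 = 0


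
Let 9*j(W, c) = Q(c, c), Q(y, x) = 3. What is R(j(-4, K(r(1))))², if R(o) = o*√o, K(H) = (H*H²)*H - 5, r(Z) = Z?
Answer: 1/27 ≈ 0.037037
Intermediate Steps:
K(H) = -5 + H⁴ (K(H) = H³*H - 5 = H⁴ - 5 = -5 + H⁴)
j(W, c) = ⅓ (j(W, c) = (⅑)*3 = ⅓)
R(o) = o^(3/2)
R(j(-4, K(r(1))))² = ((⅓)^(3/2))² = (√3/9)² = 1/27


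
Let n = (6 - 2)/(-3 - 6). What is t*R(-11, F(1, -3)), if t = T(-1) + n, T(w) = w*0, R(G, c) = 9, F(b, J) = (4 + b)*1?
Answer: -4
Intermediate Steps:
F(b, J) = 4 + b
n = -4/9 (n = 4/(-9) = 4*(-1/9) = -4/9 ≈ -0.44444)
T(w) = 0
t = -4/9 (t = 0 - 4/9 = -4/9 ≈ -0.44444)
t*R(-11, F(1, -3)) = -4/9*9 = -4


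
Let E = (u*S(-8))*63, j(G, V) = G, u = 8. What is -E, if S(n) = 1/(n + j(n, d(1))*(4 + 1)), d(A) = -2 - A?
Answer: 21/2 ≈ 10.500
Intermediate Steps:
S(n) = 1/(6*n) (S(n) = 1/(n + n*(4 + 1)) = 1/(n + n*5) = 1/(n + 5*n) = 1/(6*n))
E = -21/2 (E = (8*((⅙)/(-8)))*63 = (8*((⅙)*(-⅛)))*63 = (8*(-1/48))*63 = -⅙*63 = -21/2 ≈ -10.500)
-E = -1*(-21/2) = 21/2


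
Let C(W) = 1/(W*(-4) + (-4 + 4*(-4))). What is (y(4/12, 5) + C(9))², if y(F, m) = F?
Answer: 2809/28224 ≈ 0.099525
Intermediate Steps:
C(W) = 1/(-20 - 4*W) (C(W) = 1/(-4*W + (-4 - 16)) = 1/(-4*W - 20) = 1/(-20 - 4*W))
(y(4/12, 5) + C(9))² = (4/12 - 1/(20 + 4*9))² = (4*(1/12) - 1/(20 + 36))² = (⅓ - 1/56)² = (53/168)² = 2809/28224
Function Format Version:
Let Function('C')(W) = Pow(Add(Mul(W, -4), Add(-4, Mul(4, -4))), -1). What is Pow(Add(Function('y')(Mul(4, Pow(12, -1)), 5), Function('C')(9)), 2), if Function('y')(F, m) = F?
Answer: Rational(2809, 28224) ≈ 0.099525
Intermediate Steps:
Function('C')(W) = Pow(Add(-20, Mul(-4, W)), -1) (Function('C')(W) = Pow(Add(Mul(-4, W), Add(-4, -16)), -1) = Pow(Add(Mul(-4, W), -20), -1) = Pow(Add(-20, Mul(-4, W)), -1))
Pow(Add(Function('y')(Mul(4, Pow(12, -1)), 5), Function('C')(9)), 2) = Pow(Add(Mul(4, Pow(12, -1)), Mul(-1, Pow(Add(20, Mul(4, 9)), -1))), 2) = Pow(Add(Mul(4, Rational(1, 12)), Mul(-1, Pow(Add(20, 36), -1))), 2) = Pow(Add(Rational(1, 3), Mul(-1, Pow(56, -1))), 2) = Pow(Add(Rational(1, 3), Mul(-1, Rational(1, 56))), 2) = Pow(Add(Rational(1, 3), Rational(-1, 56)), 2) = Pow(Rational(53, 168), 2) = Rational(2809, 28224)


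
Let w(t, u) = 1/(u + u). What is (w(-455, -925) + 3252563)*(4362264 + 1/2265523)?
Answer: 59467251487380816409077/4191217550 ≈ 1.4189e+13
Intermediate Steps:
w(t, u) = 1/(2*u)
(w(-455, -925) + 3252563)*(4362264 + 1/2265523) = ((1/2)/(-925) + 3252563)*(4362264 + 1/2265523) = ((1/2)*(-1/925) + 3252563)*(4362264 + 1/2265523) = (-1/1850 + 3252563)*(9882809424073/2265523) = (6017241549/1850)*(9882809424073/2265523) = 59467251487380816409077/4191217550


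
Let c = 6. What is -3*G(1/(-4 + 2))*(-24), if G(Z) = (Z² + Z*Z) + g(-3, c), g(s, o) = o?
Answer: 468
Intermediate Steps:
G(Z) = 6 + 2*Z² (G(Z) = (Z² + Z*Z) + 6 = (Z² + Z²) + 6 = 2*Z² + 6 = 6 + 2*Z²)
-3*G(1/(-4 + 2))*(-24) = -3*(6 + 2*(1/(-4 + 2))²)*(-24) = -3*(6 + 2*(1/(-2))²)*(-24) = -3*(6 + 2*(-½)²)*(-24) = -3*(6 + 2*(¼))*(-24) = -3*(6 + ½)*(-24) = -3*13/2*(-24) = -39/2*(-24) = 468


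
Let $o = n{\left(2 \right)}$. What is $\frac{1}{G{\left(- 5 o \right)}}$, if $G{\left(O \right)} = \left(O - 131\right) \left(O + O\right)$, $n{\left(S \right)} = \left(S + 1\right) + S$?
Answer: $\frac{1}{7800} \approx 0.00012821$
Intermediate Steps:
$n{\left(S \right)} = 1 + 2 S$ ($n{\left(S \right)} = \left(1 + S\right) + S = 1 + 2 S$)
$o = 5$ ($o = 1 + 2 \cdot 2 = 1 + 4 = 5$)
$G{\left(O \right)} = 2 O \left(-131 + O\right)$ ($G{\left(O \right)} = \left(-131 + O\right) 2 O = 2 O \left(-131 + O\right)$)
$\frac{1}{G{\left(- 5 o \right)}} = \frac{1}{2 \left(\left(-5\right) 5\right) \left(-131 - 25\right)} = \frac{1}{2 \left(-25\right) \left(-131 - 25\right)} = \frac{1}{2 \left(-25\right) \left(-156\right)} = \frac{1}{7800}$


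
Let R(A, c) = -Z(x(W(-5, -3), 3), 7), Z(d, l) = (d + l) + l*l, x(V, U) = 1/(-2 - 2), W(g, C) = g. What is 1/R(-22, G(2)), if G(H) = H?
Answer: -4/223 ≈ -0.017937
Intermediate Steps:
x(V, U) = -¼ (x(V, U) = 1/(-4) = -¼)
Z(d, l) = d + l + l² (Z(d, l) = (d + l) + l² = d + l + l²)
R(A, c) = -223/4 (R(A, c) = -(-¼ + 7 + 7²) = -(-¼ + 7 + 49) = -1*223/4 = -223/4)
1/R(-22, G(2)) = 1/(-223/4) = -4/223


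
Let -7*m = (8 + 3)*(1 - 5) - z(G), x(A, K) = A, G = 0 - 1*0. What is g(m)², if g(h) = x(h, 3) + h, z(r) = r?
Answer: 7744/49 ≈ 158.04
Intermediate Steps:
G = 0 (G = 0 + 0 = 0)
m = 44/7 (m = -((8 + 3)*(1 - 5) - 1*0)/7 = -(11*(-4) + 0)/7 = -(-44 + 0)/7 = -⅐*(-44) = 44/7 ≈ 6.2857)
g(h) = 2*h (g(h) = h + h = 2*h)
g(m)² = (2*(44/7))² = (88/7)² = 7744/49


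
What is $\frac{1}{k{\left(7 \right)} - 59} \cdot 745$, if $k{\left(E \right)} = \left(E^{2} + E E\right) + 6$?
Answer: $\frac{149}{9} \approx 16.556$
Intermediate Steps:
$k{\left(E \right)} = 6 + 2 E^{2}$ ($k{\left(E \right)} = \left(E^{2} + E^{2}\right) + 6 = 2 E^{2} + 6 = 6 + 2 E^{2}$)
$\frac{1}{k{\left(7 \right)} - 59} \cdot 745 = \frac{1}{\left(6 + 2 \cdot 7^{2}\right) - 59} \cdot 745 = \frac{1}{\left(6 + 2 \cdot 49\right) - 59} \cdot 745 = \frac{1}{\left(6 + 98\right) - 59} \cdot 745 = \frac{1}{104 - 59} \cdot 745 = \frac{1}{45} \cdot 745 = \frac{149}{9}$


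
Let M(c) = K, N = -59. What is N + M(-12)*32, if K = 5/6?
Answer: -97/3 ≈ -32.333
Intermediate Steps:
K = ⅚ (K = 5*(⅙) = ⅚ ≈ 0.83333)
M(c) = ⅚
N + M(-12)*32 = -59 + (⅚)*32 = -59 + 80/3 = -97/3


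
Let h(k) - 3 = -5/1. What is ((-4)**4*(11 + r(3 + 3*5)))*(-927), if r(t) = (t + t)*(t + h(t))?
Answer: -139302144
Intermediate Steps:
h(k) = -2 (h(k) = 3 - 5/1 = 3 - 5*1 = 3 - 5 = -2)
r(t) = 2*t*(-2 + t) (r(t) = (t + t)*(t - 2) = (2*t)*(-2 + t) = 2*t*(-2 + t))
((-4)**4*(11 + r(3 + 3*5)))*(-927) = ((-4)**4*(11 + 2*(3 + 3*5)*(-2 + (3 + 3*5))))*(-927) = (256*(11 + 2*(3 + 15)*(-2 + (3 + 15))))*(-927) = (256*(11 + 2*18*(-2 + 18)))*(-927) = (256*(11 + 2*18*16))*(-927) = (256*(11 + 576))*(-927) = (256*587)*(-927) = 150272*(-927) = -139302144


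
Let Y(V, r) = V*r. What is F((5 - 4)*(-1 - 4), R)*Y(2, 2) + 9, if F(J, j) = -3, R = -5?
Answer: -3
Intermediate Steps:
F((5 - 4)*(-1 - 4), R)*Y(2, 2) + 9 = -6*2 + 9 = -3*4 + 9 = -12 + 9 = -3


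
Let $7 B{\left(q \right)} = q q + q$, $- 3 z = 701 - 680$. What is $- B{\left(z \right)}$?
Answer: $-6$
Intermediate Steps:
$z = -7$ ($z = - \frac{701 - 680}{3} = \left(- \frac{1}{3}\right) 21 = -7$)
$B{\left(q \right)} = \frac{q}{7} + \frac{q^{2}}{7}$ ($B{\left(q \right)} = \frac{q q + q}{7} = \frac{q^{2} + q}{7} = \frac{q + q^{2}}{7} = \frac{q}{7} + \frac{q^{2}}{7}$)
$- B{\left(z \right)} = - \frac{\left(-7\right) \left(1 - 7\right)}{7} = - \frac{\left(-7\right) \left(-6\right)}{7} = \left(-1\right) 6 = -6$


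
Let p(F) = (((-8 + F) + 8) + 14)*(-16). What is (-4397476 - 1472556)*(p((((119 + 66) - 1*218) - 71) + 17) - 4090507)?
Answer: 24004550788848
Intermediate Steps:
p(F) = -224 - 16*F (p(F) = (F + 14)*(-16) = (14 + F)*(-16) = -224 - 16*F)
(-4397476 - 1472556)*(p((((119 + 66) - 1*218) - 71) + 17) - 4090507) = (-4397476 - 1472556)*((-224 - 16*((((119 + 66) - 1*218) - 71) + 17)) - 4090507) = -5870032*((-224 - 16*(((185 - 218) - 71) + 17)) - 4090507) = -5870032*((-224 - 16*((-33 - 71) + 17)) - 4090507) = -5870032*((-224 - 16*(-104 + 17)) - 4090507) = -5870032*((-224 - 16*(-87)) - 4090507) = -5870032*((-224 + 1392) - 4090507) = -5870032*(1168 - 4090507) = -5870032*(-4089339) = 24004550788848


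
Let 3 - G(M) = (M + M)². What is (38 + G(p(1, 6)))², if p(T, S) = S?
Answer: 10609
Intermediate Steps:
G(M) = 3 - 4*M² (G(M) = 3 - (M + M)² = 3 - (2*M)² = 3 - 4*M²)
(38 + G(p(1, 6)))² = (38 + (3 - 4*6²))² = (38 + (3 - 4*36))² = (38 + (3 - 144))² = (38 - 141)² = (-103)² = 10609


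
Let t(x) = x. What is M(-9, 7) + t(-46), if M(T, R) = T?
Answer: -55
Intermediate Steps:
M(-9, 7) + t(-46) = -9 - 46 = -55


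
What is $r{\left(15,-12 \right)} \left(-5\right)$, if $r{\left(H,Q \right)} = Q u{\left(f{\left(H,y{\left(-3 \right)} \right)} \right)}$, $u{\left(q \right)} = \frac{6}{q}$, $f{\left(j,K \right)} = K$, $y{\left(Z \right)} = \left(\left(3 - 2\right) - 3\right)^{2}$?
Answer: $90$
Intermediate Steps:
$y{\left(Z \right)} = 4$ ($y{\left(Z \right)} = \left(1 - 3\right)^{2} = \left(-2\right)^{2} = 4$)
$r{\left(H,Q \right)} = \frac{3 Q}{2}$ ($r{\left(H,Q \right)} = Q \frac{6}{4} = Q 6 \cdot \frac{1}{4} = Q \frac{3}{2} = \frac{3 Q}{2}$)
$r{\left(15,-12 \right)} \left(-5\right) = \frac{3}{2} \left(-12\right) \left(-5\right) = \left(-18\right) \left(-5\right) = 90$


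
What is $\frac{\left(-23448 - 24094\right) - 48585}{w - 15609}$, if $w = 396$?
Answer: $\frac{96127}{15213} \approx 6.3187$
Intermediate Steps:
$\frac{\left(-23448 - 24094\right) - 48585}{w - 15609} = \frac{\left(-23448 - 24094\right) - 48585}{396 - 15609} = \frac{-47542 - 48585}{-15213} = \left(-96127\right) \left(- \frac{1}{15213}\right) = \frac{96127}{15213}$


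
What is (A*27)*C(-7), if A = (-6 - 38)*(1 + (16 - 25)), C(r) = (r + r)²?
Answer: 1862784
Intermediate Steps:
C(r) = 4*r² (C(r) = (2*r)² = 4*r²)
A = 352 (A = -44*(1 - 9) = -44*(-8) = 352)
(A*27)*C(-7) = (352*27)*(4*(-7)²) = 9504*(4*49) = 9504*196 = 1862784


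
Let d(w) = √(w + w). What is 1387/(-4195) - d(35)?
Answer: -1387/4195 - √70 ≈ -8.6972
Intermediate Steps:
d(w) = √2*√w (d(w) = √(2*w) = √2*√w)
1387/(-4195) - d(35) = 1387/(-4195) - √2*√35 = 1387*(-1/4195) - √70 = -1387/4195 - √70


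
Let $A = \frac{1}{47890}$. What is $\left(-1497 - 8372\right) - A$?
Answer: $- \frac{472626411}{47890} \approx -9869.0$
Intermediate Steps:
$A = \frac{1}{47890} \approx 2.0881 \cdot 10^{-5}$
$\left(-1497 - 8372\right) - A = \left(-1497 - 8372\right) - \frac{1}{47890} = -9869 - \frac{1}{47890} = - \frac{472626411}{47890}$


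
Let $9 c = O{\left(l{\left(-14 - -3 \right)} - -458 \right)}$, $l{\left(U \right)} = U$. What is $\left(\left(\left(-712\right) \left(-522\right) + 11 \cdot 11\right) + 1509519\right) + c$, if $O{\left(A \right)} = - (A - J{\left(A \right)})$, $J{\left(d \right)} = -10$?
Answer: $\frac{16931279}{9} \approx 1.8813 \cdot 10^{6}$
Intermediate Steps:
$O{\left(A \right)} = -10 - A$ ($O{\left(A \right)} = - (A - -10) = - (A + 10) = - (10 + A) = -10 - A$)
$c = - \frac{457}{9}$ ($c = \frac{-10 - \left(\left(-14 - -3\right) - -458\right)}{9} = \frac{-10 - \left(\left(-14 + 3\right) + 458\right)}{9} = \frac{-10 - \left(-11 + 458\right)}{9} = \frac{-10 - 447}{9} = \frac{1}{9} \left(-457\right) = - \frac{457}{9} \approx -50.778$)
$\left(\left(\left(-712\right) \left(-522\right) + 11 \cdot 11\right) + 1509519\right) + c = \left(\left(\left(-712\right) \left(-522\right) + 11 \cdot 11\right) + 1509519\right) - \frac{457}{9} = \left(\left(371664 + 121\right) + 1509519\right) - \frac{457}{9} = \left(371785 + 1509519\right) - \frac{457}{9} = 1881304 - \frac{457}{9} = \frac{16931279}{9}$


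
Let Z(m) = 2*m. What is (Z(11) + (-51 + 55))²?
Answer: 676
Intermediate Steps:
(Z(11) + (-51 + 55))² = (2*11 + (-51 + 55))² = (22 + 4)² = 26² = 676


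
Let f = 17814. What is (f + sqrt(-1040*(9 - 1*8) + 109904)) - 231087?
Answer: -213273 + 72*sqrt(21) ≈ -2.1294e+5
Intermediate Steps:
(f + sqrt(-1040*(9 - 1*8) + 109904)) - 231087 = (17814 + sqrt(-1040*(9 - 1*8) + 109904)) - 231087 = (17814 + sqrt(-1040*(9 - 8) + 109904)) - 231087 = (17814 + sqrt(-1040*1 + 109904)) - 231087 = (17814 + sqrt(-1040 + 109904)) - 231087 = (17814 + sqrt(108864)) - 231087 = (17814 + 72*sqrt(21)) - 231087 = -213273 + 72*sqrt(21)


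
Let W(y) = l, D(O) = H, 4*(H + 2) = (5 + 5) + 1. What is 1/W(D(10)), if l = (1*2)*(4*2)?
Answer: 1/16 ≈ 0.062500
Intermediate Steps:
l = 16 (l = 2*8 = 16)
H = ¾ (H = -2 + ((5 + 5) + 1)/4 = -2 + (10 + 1)/4 = -2 + (¼)*11 = -2 + 11/4 = ¾ ≈ 0.75000)
D(O) = ¾
W(y) = 16
1/W(D(10)) = 1/16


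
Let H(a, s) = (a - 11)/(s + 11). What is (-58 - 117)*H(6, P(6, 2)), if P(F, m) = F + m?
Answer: 875/19 ≈ 46.053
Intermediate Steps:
H(a, s) = (-11 + a)/(11 + s)
(-58 - 117)*H(6, P(6, 2)) = (-58 - 117)*((-11 + 6)/(11 + (6 + 2))) = -175*(-5)/(11 + 8) = -175*(-5)/19 = -175*(-5/19) = 875/19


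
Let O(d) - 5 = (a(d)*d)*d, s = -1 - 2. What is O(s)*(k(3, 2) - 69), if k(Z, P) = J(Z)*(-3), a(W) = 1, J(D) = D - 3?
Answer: -966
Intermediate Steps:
J(D) = -3 + D
k(Z, P) = 9 - 3*Z (k(Z, P) = (-3 + Z)*(-3) = 9 - 3*Z)
s = -3
O(d) = 5 + d² (O(d) = 5 + (1*d)*d = 5 + d*d = 5 + d²)
O(s)*(k(3, 2) - 69) = (5 + (-3)²)*((9 - 3*3) - 69) = (5 + 9)*((9 - 9) - 69) = 14*(0 - 69) = 14*(-69) = -966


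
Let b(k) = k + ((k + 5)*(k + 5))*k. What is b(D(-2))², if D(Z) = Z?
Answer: 400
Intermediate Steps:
b(k) = k + k*(5 + k)² (b(k) = k + ((5 + k)*(5 + k))*k = k + (5 + k)²*k = k + k*(5 + k)²)
b(D(-2))² = (-2*(1 + (5 - 2)²))² = (-2*(1 + 3²))² = (-2*(1 + 9))² = (-2*10)² = (-20)² = 400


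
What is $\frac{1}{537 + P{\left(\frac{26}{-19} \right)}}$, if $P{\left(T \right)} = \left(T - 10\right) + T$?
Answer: $\frac{19}{9961} \approx 0.0019074$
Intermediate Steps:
$P{\left(T \right)} = -10 + 2 T$ ($P{\left(T \right)} = \left(-10 + T\right) + T = -10 + 2 T$)
$\frac{1}{537 + P{\left(\frac{26}{-19} \right)}} = \frac{1}{537 - \left(10 - 2 \frac{26}{-19}\right)} = \frac{1}{537 - \left(10 - 2 \cdot 26 \left(- \frac{1}{19}\right)\right)} = \frac{1}{537 + \left(-10 + 2 \left(- \frac{26}{19}\right)\right)} = \frac{1}{537 - \frac{242}{19}} = \frac{1}{\frac{9961}{19}} = \frac{19}{9961}$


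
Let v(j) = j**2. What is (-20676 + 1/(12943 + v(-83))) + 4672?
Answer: -317391327/19832 ≈ -16004.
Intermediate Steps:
(-20676 + 1/(12943 + v(-83))) + 4672 = (-20676 + 1/(12943 + (-83)**2)) + 4672 = (-20676 + 1/(12943 + 6889)) + 4672 = (-20676 + 1/19832) + 4672 = -410046431/19832 + 4672 = -317391327/19832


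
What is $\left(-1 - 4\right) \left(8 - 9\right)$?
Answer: $5$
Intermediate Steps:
$\left(-1 - 4\right) \left(8 - 9\right) = \left(-1 - 4\right) \left(-1\right) = \left(-5\right) \left(-1\right) = 5$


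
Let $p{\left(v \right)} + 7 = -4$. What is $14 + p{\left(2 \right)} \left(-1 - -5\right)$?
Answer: $-30$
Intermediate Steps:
$p{\left(v \right)} = -11$ ($p{\left(v \right)} = -7 - 4 = -11$)
$14 + p{\left(2 \right)} \left(-1 - -5\right) = 14 - 11 \left(-1 - -5\right) = 14 - 11 \left(-1 + 5\right) = 14 - 44 = -30$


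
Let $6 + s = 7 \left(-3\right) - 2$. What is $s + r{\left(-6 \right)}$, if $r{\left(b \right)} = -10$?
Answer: $-39$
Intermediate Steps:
$s = -29$ ($s = -6 + \left(7 \left(-3\right) - 2\right) = -6 - 23 = -29$)
$s + r{\left(-6 \right)} = -29 - 10 = -39$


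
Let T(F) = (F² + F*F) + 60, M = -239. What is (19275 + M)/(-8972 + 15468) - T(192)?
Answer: -119826953/1624 ≈ -73785.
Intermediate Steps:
T(F) = 60 + 2*F² (T(F) = (F² + F²) + 60 = 2*F² + 60 = 60 + 2*F²)
(19275 + M)/(-8972 + 15468) - T(192) = (19275 - 239)/(-8972 + 15468) - (60 + 2*192²) = 19036/6496 - (60 + 2*36864) = 19036*(1/6496) - (60 + 73728) = 4759/1624 - 1*73788 = 4759/1624 - 73788 = -119826953/1624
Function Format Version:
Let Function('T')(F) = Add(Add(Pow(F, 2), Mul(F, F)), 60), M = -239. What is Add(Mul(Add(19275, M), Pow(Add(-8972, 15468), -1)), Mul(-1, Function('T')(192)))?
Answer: Rational(-119826953, 1624) ≈ -73785.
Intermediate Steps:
Function('T')(F) = Add(60, Mul(2, Pow(F, 2))) (Function('T')(F) = Add(Add(Pow(F, 2), Pow(F, 2)), 60) = Add(Mul(2, Pow(F, 2)), 60) = Add(60, Mul(2, Pow(F, 2))))
Add(Mul(Add(19275, M), Pow(Add(-8972, 15468), -1)), Mul(-1, Function('T')(192))) = Add(Mul(Add(19275, -239), Pow(Add(-8972, 15468), -1)), Mul(-1, Add(60, Mul(2, Pow(192, 2))))) = Add(Mul(19036, Pow(6496, -1)), Mul(-1, Add(60, Mul(2, 36864)))) = Add(Mul(19036, Rational(1, 6496)), Mul(-1, Add(60, 73728))) = Add(Rational(4759, 1624), Mul(-1, 73788)) = Add(Rational(4759, 1624), -73788) = Rational(-119826953, 1624)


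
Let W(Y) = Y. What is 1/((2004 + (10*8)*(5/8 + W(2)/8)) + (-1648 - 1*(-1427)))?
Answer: 1/1853 ≈ 0.00053967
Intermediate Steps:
1/((2004 + (10*8)*(5/8 + W(2)/8)) + (-1648 - 1*(-1427))) = 1/((2004 + (10*8)*(5/8 + 2/8)) + (-1648 - 1*(-1427))) = 1/((2004 + 80*(5*(⅛) + 2*(⅛))) + (-1648 + 1427)) = 1/((2004 + 80*(5/8 + ¼)) - 221) = 1/((2004 + 80*(7/8)) - 221) = 1/((2004 + 70) - 221) = 1/(2074 - 221) = 1/1853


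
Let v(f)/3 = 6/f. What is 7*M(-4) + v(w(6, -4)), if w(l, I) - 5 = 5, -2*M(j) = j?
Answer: 79/5 ≈ 15.800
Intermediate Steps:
M(j) = -j/2
w(l, I) = 10 (w(l, I) = 5 + 5 = 10)
v(f) = 18/f (v(f) = 3*(6/f) = 18/f)
7*M(-4) + v(w(6, -4)) = 7*(-1/2*(-4)) + 18/10 = 7*2 + 18*(1/10) = 14 + 9/5 = 79/5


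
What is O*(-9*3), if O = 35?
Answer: -945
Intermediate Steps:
O*(-9*3) = 35*(-9*3) = 35*(-27) = -945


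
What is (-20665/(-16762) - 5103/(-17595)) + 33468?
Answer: 64516856377/1927630 ≈ 33470.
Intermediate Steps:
(-20665/(-16762) - 5103/(-17595)) + 33468 = (-20665*(-1/16762) - 5103*(-1/17595)) + 33468 = (20665/16762 + 567/1955) + 33468 = 2935537/1927630 + 33468 = 64516856377/1927630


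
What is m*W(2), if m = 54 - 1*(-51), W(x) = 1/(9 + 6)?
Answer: 7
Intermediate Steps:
W(x) = 1/15
m = 105 (m = 54 + 51 = 105)
m*W(2) = 105*(1/15) = 7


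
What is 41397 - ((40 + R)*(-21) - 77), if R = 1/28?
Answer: 169259/4 ≈ 42315.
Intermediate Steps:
R = 1/28 ≈ 0.035714
41397 - ((40 + R)*(-21) - 77) = 41397 - ((40 + 1/28)*(-21) - 77) = 41397 - ((1121/28)*(-21) - 77) = 41397 - (-3363/4 - 77) = 41397 - 1*(-3671/4) = 41397 + 3671/4 = 169259/4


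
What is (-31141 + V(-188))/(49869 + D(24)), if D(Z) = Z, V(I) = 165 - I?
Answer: -30788/49893 ≈ -0.61708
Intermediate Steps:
(-31141 + V(-188))/(49869 + D(24)) = (-31141 + (165 - 1*(-188)))/(49869 + 24) = (-31141 + (165 + 188))/49893 = (-31141 + 353)*(1/49893) = -30788*1/49893 = -30788/49893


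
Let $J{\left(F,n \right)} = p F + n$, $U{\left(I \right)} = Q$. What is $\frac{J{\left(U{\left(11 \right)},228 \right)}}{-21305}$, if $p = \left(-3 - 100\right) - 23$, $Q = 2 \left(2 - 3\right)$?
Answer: $- \frac{96}{4261} \approx -0.02253$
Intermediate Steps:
$Q = -2$ ($Q = 2 \left(-1\right) = -2$)
$p = -126$ ($p = -103 - 23 = -126$)
$U{\left(I \right)} = -2$
$J{\left(F,n \right)} = n - 126 F$ ($J{\left(F,n \right)} = - 126 F + n = n - 126 F$)
$\frac{J{\left(U{\left(11 \right)},228 \right)}}{-21305} = \frac{228 - -252}{-21305} = \left(228 + 252\right) \left(- \frac{1}{21305}\right) = 480 \left(- \frac{1}{21305}\right) = - \frac{96}{4261}$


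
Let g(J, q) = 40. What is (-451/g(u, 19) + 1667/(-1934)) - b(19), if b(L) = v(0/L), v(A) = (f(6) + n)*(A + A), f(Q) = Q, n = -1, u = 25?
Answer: -469457/38680 ≈ -12.137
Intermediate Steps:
v(A) = 10*A (v(A) = (6 - 1)*(A + A) = 5*(2*A) = 10*A)
b(L) = 0 (b(L) = 10*(0/L) = 10*0 = 0)
(-451/g(u, 19) + 1667/(-1934)) - b(19) = (-451/40 + 1667/(-1934)) - 1*0 = (-451*1/40 + 1667*(-1/1934)) + 0 = (-451/40 - 1667/1934) + 0 = -469457/38680 + 0 = -469457/38680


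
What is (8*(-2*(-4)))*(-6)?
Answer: -384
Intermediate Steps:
(8*(-2*(-4)))*(-6) = (8*8)*(-6) = 64*(-6) = -384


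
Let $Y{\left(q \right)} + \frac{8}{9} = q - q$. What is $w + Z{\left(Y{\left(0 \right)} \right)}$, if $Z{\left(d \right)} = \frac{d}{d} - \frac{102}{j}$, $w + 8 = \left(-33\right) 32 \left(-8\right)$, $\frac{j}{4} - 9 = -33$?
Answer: $\frac{135073}{16} \approx 8442.1$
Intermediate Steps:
$j = -96$ ($j = 36 + 4 \left(-33\right) = 36 - 132 = -96$)
$w = 8440$ ($w = -8 + \left(-33\right) 32 \left(-8\right) = -8 - -8448 = -8 + 8448 = 8440$)
$Y{\left(q \right)} = - \frac{8}{9}$ ($Y{\left(q \right)} = - \frac{8}{9} + \left(q - q\right) = - \frac{8}{9} + 0 = - \frac{8}{9}$)
$Z{\left(d \right)} = \frac{33}{16}$ ($Z{\left(d \right)} = \frac{d}{d} - \frac{102}{-96} = 1 - - \frac{17}{16} = 1 + \frac{17}{16} = \frac{33}{16}$)
$w + Z{\left(Y{\left(0 \right)} \right)} = 8440 + \frac{33}{16} = \frac{135073}{16}$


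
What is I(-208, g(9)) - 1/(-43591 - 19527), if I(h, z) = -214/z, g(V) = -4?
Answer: 1688407/31559 ≈ 53.500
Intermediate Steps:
I(-208, g(9)) - 1/(-43591 - 19527) = -214/(-4) - 1/(-43591 - 19527) = -214*(-¼) - 1/(-63118) = 107/2 - 1*(-1/63118) = 107/2 + 1/63118 = 1688407/31559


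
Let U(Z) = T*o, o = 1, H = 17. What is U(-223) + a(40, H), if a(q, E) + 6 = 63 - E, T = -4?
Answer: 36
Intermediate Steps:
a(q, E) = 57 - E (a(q, E) = -6 + (63 - E) = 57 - E)
U(Z) = -4 (U(Z) = -4*1 = -4)
U(-223) + a(40, H) = -4 + (57 - 1*17) = -4 + (57 - 17) = -4 + 40 = 36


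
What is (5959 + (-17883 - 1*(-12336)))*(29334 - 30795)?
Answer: -601932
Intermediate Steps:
(5959 + (-17883 - 1*(-12336)))*(29334 - 30795) = (5959 + (-17883 + 12336))*(-1461) = (5959 - 5547)*(-1461) = 412*(-1461) = -601932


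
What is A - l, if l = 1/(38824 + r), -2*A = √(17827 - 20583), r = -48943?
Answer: 1/10119 - I*√689 ≈ 9.8824e-5 - 26.249*I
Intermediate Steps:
A = -I*√689 (A = -√(17827 - 20583)/2 = -I*√689 ≈ -26.249*I)
l = -1/10119 (l = 1/(38824 - 48943) = 1/(-10119) = -1/10119 ≈ -9.8824e-5)
A - l = -I*√689 - 1*(-1/10119) = -I*√689 + 1/10119 = 1/10119 - I*√689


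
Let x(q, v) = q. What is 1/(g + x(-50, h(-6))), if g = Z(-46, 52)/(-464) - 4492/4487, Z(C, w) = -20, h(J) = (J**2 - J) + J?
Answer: -520492/26523237 ≈ -0.019624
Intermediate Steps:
h(J) = J**2
g = -498637/520492 (g = -20/(-464) - 4492/4487 = -20*(-1/464) - 4492*1/4487 = 5/116 - 4492/4487 = -498637/520492 ≈ -0.95801)
1/(g + x(-50, h(-6))) = 1/(-498637/520492 - 50) = 1/(-26523237/520492) = -520492/26523237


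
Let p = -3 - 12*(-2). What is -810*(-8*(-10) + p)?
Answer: -81810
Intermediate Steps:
p = 21 (p = -3 + 24 = 21)
-810*(-8*(-10) + p) = -810*(-8*(-10) + 21) = -810*(80 + 21) = -810*101 = -81810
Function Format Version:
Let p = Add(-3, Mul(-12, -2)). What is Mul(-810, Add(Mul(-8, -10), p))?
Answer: -81810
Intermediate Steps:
p = 21 (p = Add(-3, 24) = 21)
Mul(-810, Add(Mul(-8, -10), p)) = Mul(-810, Add(Mul(-8, -10), 21)) = Mul(-810, Add(80, 21)) = Mul(-810, 101) = -81810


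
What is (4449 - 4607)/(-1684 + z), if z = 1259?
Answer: 158/425 ≈ 0.37176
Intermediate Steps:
(4449 - 4607)/(-1684 + z) = (4449 - 4607)/(-1684 + 1259) = -158/(-425) = -158*(-1/425) = 158/425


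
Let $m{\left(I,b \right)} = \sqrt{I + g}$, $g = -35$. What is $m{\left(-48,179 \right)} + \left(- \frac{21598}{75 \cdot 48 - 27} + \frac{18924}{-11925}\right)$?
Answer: $- \frac{36130178}{4734225} + i \sqrt{83} \approx -7.6317 + 9.1104 i$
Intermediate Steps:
$m{\left(I,b \right)} = \sqrt{-35 + I}$ ($m{\left(I,b \right)} = \sqrt{I - 35} = \sqrt{-35 + I}$)
$m{\left(-48,179 \right)} + \left(- \frac{21598}{75 \cdot 48 - 27} + \frac{18924}{-11925}\right) = \sqrt{-35 - 48} + \left(- \frac{21598}{75 \cdot 48 - 27} + \frac{18924}{-11925}\right) = \sqrt{-83} + \left(- \frac{21598}{3600 - 27} + 18924 \left(- \frac{1}{11925}\right)\right) = i \sqrt{83} - \left(\frac{6308}{3975} + \frac{21598}{3573}\right) = i \sqrt{83} - \frac{36130178}{4734225} = - \frac{36130178}{4734225} + i \sqrt{83}$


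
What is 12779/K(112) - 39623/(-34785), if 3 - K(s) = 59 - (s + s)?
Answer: 150391393/1947960 ≈ 77.205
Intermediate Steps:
K(s) = -56 + 2*s (K(s) = 3 - (59 - (s + s)) = 3 - (59 - 2*s) = 3 + (-59 + 2*s) = -56 + 2*s)
12779/K(112) - 39623/(-34785) = 12779/(-56 + 2*112) - 39623/(-34785) = 12779/(-56 + 224) - 39623*(-1/34785) = 12779/168 + 39623/34785 = 150391393/1947960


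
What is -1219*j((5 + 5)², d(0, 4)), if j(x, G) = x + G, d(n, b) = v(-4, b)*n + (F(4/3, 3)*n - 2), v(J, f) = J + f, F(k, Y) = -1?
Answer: -119462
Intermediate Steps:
d(n, b) = -2 - n + n*(-4 + b) (d(n, b) = (-4 + b)*n + (-n - 2) = n*(-4 + b) + (-2 - n) = -2 - n + n*(-4 + b))
j(x, G) = G + x
-1219*j((5 + 5)², d(0, 4)) = -1219*((-2 - 1*0 + 0*(-4 + 4)) + (5 + 5)²) = -1219*((-2 + 0 + 0*0) + 10²) = -1219*((-2 + 0 + 0) + 100) = -1219*(-2 + 100) = -1219*98 = -119462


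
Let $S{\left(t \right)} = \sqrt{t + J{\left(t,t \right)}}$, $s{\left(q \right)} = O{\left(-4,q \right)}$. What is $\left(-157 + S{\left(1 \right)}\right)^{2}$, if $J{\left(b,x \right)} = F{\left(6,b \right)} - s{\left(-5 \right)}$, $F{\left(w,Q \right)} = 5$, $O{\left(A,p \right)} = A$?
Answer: $\left(157 - \sqrt{10}\right)^{2} \approx 23666.0$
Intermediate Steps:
$s{\left(q \right)} = -4$
$J{\left(b,x \right)} = 9$ ($J{\left(b,x \right)} = 5 - -4 = 5 + 4 = 9$)
$S{\left(t \right)} = \sqrt{9 + t}$ ($S{\left(t \right)} = \sqrt{t + 9} = \sqrt{9 + t}$)
$\left(-157 + S{\left(1 \right)}\right)^{2} = \left(-157 + \sqrt{9 + 1}\right)^{2} = \left(-157 + \sqrt{10}\right)^{2}$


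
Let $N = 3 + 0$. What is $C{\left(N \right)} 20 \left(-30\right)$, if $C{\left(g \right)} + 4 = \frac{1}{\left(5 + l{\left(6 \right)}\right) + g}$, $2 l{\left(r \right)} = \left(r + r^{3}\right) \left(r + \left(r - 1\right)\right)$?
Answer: $\frac{2949000}{1229} \approx 2399.5$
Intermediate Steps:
$N = 3$
$l{\left(r \right)} = \frac{\left(-1 + 2 r\right) \left(r + r^{3}\right)}{2}$ ($l{\left(r \right)} = \frac{\left(r + r^{3}\right) \left(r + \left(r - 1\right)\right)}{2} = \frac{\left(r + r^{3}\right) \left(r + \left(-1 + r\right)\right)}{2} = \frac{\left(r + r^{3}\right) \left(-1 + 2 r\right)}{2} = \frac{\left(-1 + 2 r\right) \left(r + r^{3}\right)}{2}$)
$C{\left(g \right)} = -4 + \frac{1}{1226 + g}$ ($C{\left(g \right)} = -4 + \frac{1}{\left(5 + 6 \left(- \frac{1}{2} + 6 + 6^{3} - \frac{6^{2}}{2}\right)\right) + g} = -4 + \frac{1}{\left(5 + 6 \left(- \frac{1}{2} + 6 + 216 - 18\right)\right) + g} = -4 + \frac{1}{\left(5 + 6 \cdot \frac{407}{2}\right) + g} = -4 + \frac{1}{\left(5 + 1221\right) + g} = -4 + \frac{1}{1226 + g}$)
$C{\left(N \right)} 20 \left(-30\right) = \frac{-4903 - 12}{1226 + 3} \cdot 20 \left(-30\right) = \frac{-4903 - 12}{1229} \cdot 20 \left(-30\right) = \frac{1}{1229} \left(-4915\right) 20 \left(-30\right) = \left(- \frac{4915}{1229}\right) 20 \left(-30\right) = \left(- \frac{98300}{1229}\right) \left(-30\right) = \frac{2949000}{1229}$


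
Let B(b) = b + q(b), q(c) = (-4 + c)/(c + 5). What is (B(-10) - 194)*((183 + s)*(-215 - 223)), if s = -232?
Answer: -21590772/5 ≈ -4.3182e+6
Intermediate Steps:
q(c) = (-4 + c)/(5 + c)
B(b) = b + (-4 + b)/(5 + b)
(B(-10) - 194)*((183 + s)*(-215 - 223)) = ((-4 - 10 - 10*(5 - 10))/(5 - 10) - 194)*((183 - 232)*(-215 - 223)) = ((-4 - 10 - 10*(-5))/(-5) - 194)*(-49*(-438)) = (-(-4 - 10 + 50)/5 - 194)*21462 = (-⅕*36 - 194)*21462 = (-36/5 - 194)*21462 = -1006/5*21462 = -21590772/5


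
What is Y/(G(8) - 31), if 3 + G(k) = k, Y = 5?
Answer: -5/26 ≈ -0.19231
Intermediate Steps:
G(k) = -3 + k
Y/(G(8) - 31) = 5/((-3 + 8) - 31) = 5/(5 - 31) = 5/(-26) = -1/26*5 = -5/26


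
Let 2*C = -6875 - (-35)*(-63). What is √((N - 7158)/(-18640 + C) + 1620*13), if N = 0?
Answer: √2828991266610/11590 ≈ 145.12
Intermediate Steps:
C = -4540 (C = (-6875 - (-35)*(-63))/2 = (-6875 - 1*2205)/2 = (-6875 - 2205)/2 = (½)*(-9080) = -4540)
√((N - 7158)/(-18640 + C) + 1620*13) = √((0 - 7158)/(-18640 - 4540) + 1620*13) = √(-7158/(-23180) + 21060) = √(-7158*(-1/23180) + 21060) = √(3579/11590 + 21060) = √(244088979/11590) = √2828991266610/11590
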